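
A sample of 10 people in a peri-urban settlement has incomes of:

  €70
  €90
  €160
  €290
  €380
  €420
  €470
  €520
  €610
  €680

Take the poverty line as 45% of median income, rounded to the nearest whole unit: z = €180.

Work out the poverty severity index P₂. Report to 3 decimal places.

Below z: €70, €90, €160 (q = 3 of N = 10).
Shortfall ratios: (180−70)/180 = 0.6111; (180−90)/180 = 0.5000; (180−160)/180 = 0.1111.
Squared: 0.3735; 0.2500; 0.0123.
Sum = 0.635802; P₂ = 0.635802 / 10 = 0.064.

0.064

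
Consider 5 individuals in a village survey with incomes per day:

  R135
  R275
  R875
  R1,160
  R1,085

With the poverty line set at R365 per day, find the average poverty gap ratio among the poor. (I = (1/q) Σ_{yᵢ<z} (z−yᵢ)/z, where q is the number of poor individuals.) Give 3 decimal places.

Poor units: R135, R275 (q = 2 of N = 5).
Relative gaps: 0.6301, 0.2466; sum = 0.876712.
The income-gap ratio divides by q (the poor only): 0.876712 / 2 = 0.438.

0.438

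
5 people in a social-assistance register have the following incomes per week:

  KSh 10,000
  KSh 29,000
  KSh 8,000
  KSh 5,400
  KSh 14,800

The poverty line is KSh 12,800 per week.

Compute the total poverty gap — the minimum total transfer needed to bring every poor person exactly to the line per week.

Below the line: KSh 5,400, KSh 8,000, KSh 10,000 (q = 3 of N = 5).
Individual gaps: 12800−5400 = 7400; 12800−8000 = 4800; 12800−10000 = 2800.
Aggregate gap = KSh 15,000.

KSh 15,000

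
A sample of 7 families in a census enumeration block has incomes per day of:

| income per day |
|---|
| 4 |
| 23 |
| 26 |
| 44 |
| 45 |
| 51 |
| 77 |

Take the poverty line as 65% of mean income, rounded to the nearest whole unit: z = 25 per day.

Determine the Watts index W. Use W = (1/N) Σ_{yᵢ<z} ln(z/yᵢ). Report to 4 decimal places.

Below the line: 4, 23 (q = 2 of N = 7).
Log shortfalls: ln(25/4) = 1.8326; ln(25/23) = 0.0834.
W = 1.915963 / 7 = 0.2737.

0.2737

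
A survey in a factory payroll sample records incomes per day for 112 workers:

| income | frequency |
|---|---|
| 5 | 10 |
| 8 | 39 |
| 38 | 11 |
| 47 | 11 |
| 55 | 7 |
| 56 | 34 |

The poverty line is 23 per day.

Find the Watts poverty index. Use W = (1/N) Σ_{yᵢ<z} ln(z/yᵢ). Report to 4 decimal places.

Below z: 10×5, 39×8 (q = 49 of N = 112).
ln(z/y) terms: ln(23/5) = 1.5261 (×10); ln(23/8) = 1.0561 (×39).
W = 56.446617 / 112 = 0.5040.

0.5040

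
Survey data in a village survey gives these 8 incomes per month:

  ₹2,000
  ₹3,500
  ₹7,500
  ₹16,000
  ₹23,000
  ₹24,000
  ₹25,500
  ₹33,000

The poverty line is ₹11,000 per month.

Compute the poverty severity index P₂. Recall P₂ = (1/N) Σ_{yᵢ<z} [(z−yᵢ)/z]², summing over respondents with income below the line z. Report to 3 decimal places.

0.154

Poor units: ₹2,000, ₹3,500, ₹7,500 (q = 3 of N = 8).
Relative gaps: (11000−2000)/11000 = 0.8182; (11000−3500)/11000 = 0.6818; (11000−7500)/11000 = 0.3182.
Squared: 0.6694; 0.4649; 0.1012.
Sum = 1.235537; P₂ = 1.235537 / 8 = 0.154.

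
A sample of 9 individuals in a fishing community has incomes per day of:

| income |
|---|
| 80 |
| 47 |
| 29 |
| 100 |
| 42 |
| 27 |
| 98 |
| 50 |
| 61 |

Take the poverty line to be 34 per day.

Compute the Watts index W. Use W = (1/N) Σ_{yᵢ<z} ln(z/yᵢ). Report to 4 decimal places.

Incomes under z: 27, 29 (q = 2 of N = 9).
ln(z/y) terms: ln(34/27) = 0.2305; ln(34/29) = 0.1591.
W = 0.389588 / 9 = 0.0433.

0.0433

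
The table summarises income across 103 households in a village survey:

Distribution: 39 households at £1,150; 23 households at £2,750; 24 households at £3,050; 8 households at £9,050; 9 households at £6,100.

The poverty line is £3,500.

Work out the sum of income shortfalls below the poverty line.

£119,700

Below z: 39×£1,150, 23×£2,750, 24×£3,050 (q = 86 of N = 103).
Individual gaps: 39×(3500−1150) = 91650; 23×(3500−2750) = 17250; 24×(3500−3050) = 10800.
Aggregate gap = £119,700.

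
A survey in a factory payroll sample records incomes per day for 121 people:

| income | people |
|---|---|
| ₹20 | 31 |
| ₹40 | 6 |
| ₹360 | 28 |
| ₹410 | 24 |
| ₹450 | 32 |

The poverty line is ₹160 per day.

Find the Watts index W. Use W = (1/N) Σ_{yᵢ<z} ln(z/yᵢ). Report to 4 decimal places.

Below z: 31×₹20, 6×₹40 (q = 37 of N = 121).
Log shortfalls: ln(160/20) = 2.0794 (×31); ln(160/40) = 1.3863 (×6).
W = 72.780454 / 121 = 0.6015.

0.6015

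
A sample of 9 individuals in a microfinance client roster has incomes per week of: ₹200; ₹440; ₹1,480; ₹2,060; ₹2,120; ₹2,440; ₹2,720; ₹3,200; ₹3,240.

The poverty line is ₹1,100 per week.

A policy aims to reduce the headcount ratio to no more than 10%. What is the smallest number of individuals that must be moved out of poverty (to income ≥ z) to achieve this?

2

Currently q = 2 of N = 9 are below the line (H = 0.222).
A headcount ratio of at most 10% allows at most ⌊0.10 × 9⌋ = 0 poor individuals.
So at least 2 − 0 = 2 must be lifted.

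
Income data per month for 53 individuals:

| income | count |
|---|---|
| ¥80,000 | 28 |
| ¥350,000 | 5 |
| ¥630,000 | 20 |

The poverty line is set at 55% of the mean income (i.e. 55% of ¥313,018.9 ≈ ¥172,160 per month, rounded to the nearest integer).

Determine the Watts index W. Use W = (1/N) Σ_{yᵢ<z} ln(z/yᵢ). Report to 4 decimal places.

0.4049

Poor units: 28×¥80,000 (q = 28 of N = 53).
Log gaps: ln(172160/80000) = 0.7664 (×28).
W = 21.459134 / 53 = 0.4049.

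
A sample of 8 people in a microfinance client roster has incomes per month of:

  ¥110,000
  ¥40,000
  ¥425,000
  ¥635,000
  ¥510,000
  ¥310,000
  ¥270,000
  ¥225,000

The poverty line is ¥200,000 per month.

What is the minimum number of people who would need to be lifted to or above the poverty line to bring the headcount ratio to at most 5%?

2 of the 8 people are poor, so H = 2/8 = 0.250.
A headcount ratio of at most 5% allows at most ⌊0.05 × 8⌋ = 0 poor people.
So at least 2 − 0 = 2 must be lifted.

2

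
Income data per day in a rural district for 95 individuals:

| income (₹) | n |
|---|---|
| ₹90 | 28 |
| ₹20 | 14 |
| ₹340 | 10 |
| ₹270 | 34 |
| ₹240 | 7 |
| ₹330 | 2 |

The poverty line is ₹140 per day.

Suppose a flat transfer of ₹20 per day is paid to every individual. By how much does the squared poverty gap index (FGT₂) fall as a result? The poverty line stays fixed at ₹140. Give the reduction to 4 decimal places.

0.0571

Before: below the line — 14×₹20, 28×₹90; squared poverty gap index (FGT₂) = 0.145865.
After the ₹20 transfer: below the line — 14×₹40, 28×₹110; squared poverty gap index (FGT₂) = 0.088722.
Reduction = 0.145865 − 0.088722 = 0.0571.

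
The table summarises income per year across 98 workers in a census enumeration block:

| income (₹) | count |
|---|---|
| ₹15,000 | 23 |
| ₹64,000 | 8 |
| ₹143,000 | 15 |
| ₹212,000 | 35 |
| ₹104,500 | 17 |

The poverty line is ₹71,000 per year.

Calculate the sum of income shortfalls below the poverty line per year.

₹1,344,000

Below z: 23×₹15,000, 8×₹64,000 (q = 31 of N = 98).
Individual gaps: 23×(71000−15000) = 1288000; 8×(71000−64000) = 56000.
Aggregate gap = ₹1,344,000.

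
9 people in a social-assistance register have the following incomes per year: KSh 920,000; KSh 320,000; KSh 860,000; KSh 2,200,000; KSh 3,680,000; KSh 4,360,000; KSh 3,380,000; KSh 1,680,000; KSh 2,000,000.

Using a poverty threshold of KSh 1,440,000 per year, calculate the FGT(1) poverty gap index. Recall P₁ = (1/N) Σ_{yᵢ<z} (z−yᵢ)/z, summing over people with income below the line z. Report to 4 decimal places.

0.1713

Poor units: KSh 320,000, KSh 860,000, KSh 920,000 (q = 3 of N = 9).
Relative gaps: (1440000−320000)/1440000 = 0.7778; (1440000−860000)/1440000 = 0.4028; (1440000−920000)/1440000 = 0.3611.
Sum of shortfalls = 1.541667; P₁ averages over all N: 1.541667 / 9 = 0.1713.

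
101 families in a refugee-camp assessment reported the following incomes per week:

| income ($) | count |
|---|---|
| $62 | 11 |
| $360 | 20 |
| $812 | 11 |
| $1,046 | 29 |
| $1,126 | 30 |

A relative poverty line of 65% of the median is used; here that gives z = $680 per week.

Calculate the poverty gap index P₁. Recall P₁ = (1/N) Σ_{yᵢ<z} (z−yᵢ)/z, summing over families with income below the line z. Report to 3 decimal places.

Below the line: 11×$62, 20×$360 (q = 31 of N = 101).
Gap ratios (z−y)/z: (680−62)/680 = 0.9088 (×11); (680−360)/680 = 0.4706 (×20).
Σ = 19.408824. Dividing by the full population N = 101 gives P₁ = 0.192.

0.192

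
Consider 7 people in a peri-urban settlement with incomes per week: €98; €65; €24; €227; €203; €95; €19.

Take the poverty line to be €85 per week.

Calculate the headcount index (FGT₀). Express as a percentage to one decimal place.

3 of the 7 people have income below €85.
H = 3/7 = 42.9%.

42.9%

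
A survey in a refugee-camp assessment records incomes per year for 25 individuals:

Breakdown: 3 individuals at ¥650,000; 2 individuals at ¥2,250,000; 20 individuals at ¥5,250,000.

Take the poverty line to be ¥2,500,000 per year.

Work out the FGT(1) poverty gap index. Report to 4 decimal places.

Below z: 3×¥650,000, 2×¥2,250,000 (q = 5 of N = 25).
Relative gaps: (2500000−650000)/2500000 = 0.7400 (×3); (2500000−2250000)/2500000 = 0.1000 (×2).
Σ = 2.420000. Dividing by the full population N = 25 gives P₁ = 0.0968.

0.0968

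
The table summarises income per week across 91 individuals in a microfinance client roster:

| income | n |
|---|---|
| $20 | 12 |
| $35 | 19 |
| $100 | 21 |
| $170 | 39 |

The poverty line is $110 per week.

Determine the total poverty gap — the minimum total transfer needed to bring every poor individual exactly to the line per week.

$2,715

Poor units: 12×$20, 19×$35, 21×$100 (q = 52 of N = 91).
Individual gaps: 12×(110−20) = 1080; 19×(110−35) = 1425; 21×(110−100) = 210.
Aggregate gap = $2,715.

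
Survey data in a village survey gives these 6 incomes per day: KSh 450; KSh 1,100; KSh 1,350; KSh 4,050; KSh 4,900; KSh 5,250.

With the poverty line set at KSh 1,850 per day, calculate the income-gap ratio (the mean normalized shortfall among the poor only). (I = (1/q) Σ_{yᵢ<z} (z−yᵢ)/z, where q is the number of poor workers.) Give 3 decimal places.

Below the line: KSh 450, KSh 1,100, KSh 1,350 (q = 3 of N = 6).
Relative gaps: 0.7568, 0.4054, 0.2703; sum = 1.432432.
I averages over the q = 3 poor units only: 1.432432 / 3 = 0.477.

0.477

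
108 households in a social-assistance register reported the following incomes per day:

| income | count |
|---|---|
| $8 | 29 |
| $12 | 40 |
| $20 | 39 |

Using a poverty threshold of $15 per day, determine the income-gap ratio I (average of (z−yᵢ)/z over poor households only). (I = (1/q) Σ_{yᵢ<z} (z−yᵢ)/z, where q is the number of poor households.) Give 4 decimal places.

0.3121

Below the line: 29×$8, 40×$12 (q = 69 of N = 108).
Relative gaps: 0.4667 (×29), 0.2000 (×40); sum = 21.533333.
The income-gap ratio divides by q (the poor only): 21.533333 / 69 = 0.3121.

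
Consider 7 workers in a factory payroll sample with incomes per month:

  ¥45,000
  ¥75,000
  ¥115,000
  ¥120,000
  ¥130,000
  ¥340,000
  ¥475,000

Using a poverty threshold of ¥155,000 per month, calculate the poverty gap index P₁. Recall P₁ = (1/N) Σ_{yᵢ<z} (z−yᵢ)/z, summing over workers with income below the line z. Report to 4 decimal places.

0.2673

Incomes under z: ¥45,000, ¥75,000, ¥115,000, ¥120,000, ¥130,000 (q = 5 of N = 7).
Gap ratios (z−y)/z: (155000−45000)/155000 = 0.7097; (155000−75000)/155000 = 0.5161; (155000−115000)/155000 = 0.2581; (155000−120000)/155000 = 0.2258; (155000−130000)/155000 = 0.1613.
Σ = 1.870968. Dividing by the full population N = 7 gives P₁ = 0.2673.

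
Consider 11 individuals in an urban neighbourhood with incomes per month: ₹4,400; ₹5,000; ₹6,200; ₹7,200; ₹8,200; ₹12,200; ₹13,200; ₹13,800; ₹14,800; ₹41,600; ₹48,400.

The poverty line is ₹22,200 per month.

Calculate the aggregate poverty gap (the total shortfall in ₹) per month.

Below z: ₹4,400, ₹5,000, ₹6,200, ₹7,200, ₹8,200, ₹12,200, ₹13,200, ₹13,800, ₹14,800 (q = 9 of N = 11).
Individual gaps: 22200−4400 = 17800; 22200−5000 = 17200; 22200−6200 = 16000; 22200−7200 = 15000; 22200−8200 = 14000; 22200−12200 = 10000; 22200−13200 = 9000; 22200−13800 = 8400; 22200−14800 = 7400.
Aggregate gap = ₹114,800.

₹114,800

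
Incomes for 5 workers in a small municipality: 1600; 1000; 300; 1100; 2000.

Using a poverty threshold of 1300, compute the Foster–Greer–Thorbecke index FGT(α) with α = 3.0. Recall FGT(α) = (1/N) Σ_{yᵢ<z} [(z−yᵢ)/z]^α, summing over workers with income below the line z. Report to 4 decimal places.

Poor units: 300, 1000, 1100 (q = 3 of N = 5).
Shortfall ratios: (1300−300)/1300 = 0.7692; (1300−1000)/1300 = 0.2308; (1300−1100)/1300 = 0.1538.
Raised to α = 3.0: 0.45517; 0.01229; 0.00364.
Sum = 0.471097; FGT(3.0) = 0.471097 / 5 = 0.0942.

0.0942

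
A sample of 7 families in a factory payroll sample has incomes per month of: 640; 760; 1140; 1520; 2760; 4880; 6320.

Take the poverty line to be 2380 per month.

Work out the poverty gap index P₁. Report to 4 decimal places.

Below the line: 640, 760, 1140, 1520 (q = 4 of N = 7).
Relative gaps: (2380−640)/2380 = 0.7311; (2380−760)/2380 = 0.6807; (2380−1140)/2380 = 0.5210; (2380−1520)/2380 = 0.3613.
Σ = 2.294118. Dividing by the full population N = 7 gives P₁ = 0.3277.

0.3277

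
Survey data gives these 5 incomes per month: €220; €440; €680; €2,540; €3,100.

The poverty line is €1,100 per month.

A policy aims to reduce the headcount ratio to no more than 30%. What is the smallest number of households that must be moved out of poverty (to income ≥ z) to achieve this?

2

Currently q = 3 of N = 5 are below the line (H = 0.600).
A headcount ratio of at most 30% allows at most ⌊0.30 × 5⌋ = 1 poor households.
So at least 3 − 1 = 2 must be lifted.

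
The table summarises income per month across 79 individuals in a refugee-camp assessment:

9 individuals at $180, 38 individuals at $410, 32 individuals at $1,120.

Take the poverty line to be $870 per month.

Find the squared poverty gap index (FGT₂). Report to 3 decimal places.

Below z: 9×$180, 38×$410 (q = 47 of N = 79).
Gap ratios (z−y)/z: (870−180)/870 = 0.7931 (×9); (870−410)/870 = 0.5287 (×38).
Squared: 0.6290 (×9); 0.2796 (×38).
Sum = 16.284450; P₂ = 16.284450 / 79 = 0.206.

0.206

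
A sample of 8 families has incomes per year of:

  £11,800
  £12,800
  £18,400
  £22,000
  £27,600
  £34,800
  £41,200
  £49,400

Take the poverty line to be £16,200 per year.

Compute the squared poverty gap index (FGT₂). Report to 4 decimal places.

0.0147

Incomes under z: £11,800, £12,800 (q = 2 of N = 8).
Gap ratios (z−y)/z: (16200−11800)/16200 = 0.2716; (16200−12800)/16200 = 0.2099.
Squared: 0.0738; 0.0440.
Sum = 0.117817; P₂ = 0.117817 / 8 = 0.0147.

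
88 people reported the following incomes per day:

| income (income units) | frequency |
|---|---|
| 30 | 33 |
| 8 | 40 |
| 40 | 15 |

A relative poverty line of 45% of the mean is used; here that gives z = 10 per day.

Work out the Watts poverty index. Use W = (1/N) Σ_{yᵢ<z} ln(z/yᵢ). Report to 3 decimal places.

Below the line: 40×8 (q = 40 of N = 88).
Log gaps: ln(10/8) = 0.2231 (×40).
W = 8.925742 / 88 = 0.101.

0.101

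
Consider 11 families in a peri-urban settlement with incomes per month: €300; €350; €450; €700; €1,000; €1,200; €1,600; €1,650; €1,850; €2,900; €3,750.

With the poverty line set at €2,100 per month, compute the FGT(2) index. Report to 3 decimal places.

0.279

Below z: €300, €350, €450, €700, €1,000, €1,200, €1,600, €1,650, €1,850 (q = 9 of N = 11).
Normalized shortfalls: (2100−300)/2100 = 0.8571; (2100−350)/2100 = 0.8333; (2100−450)/2100 = 0.7857; (2100−700)/2100 = 0.6667; (2100−1000)/2100 = 0.5238; (2100−1200)/2100 = 0.4286; (2100−1600)/2100 = 0.2381; (2100−1650)/2100 = 0.2143; (2100−1850)/2100 = 0.1190.
Squared: 0.7347; 0.6944; 0.6173; 0.4444; 0.2744; 0.1837; 0.0567; 0.0459; 0.0142.
Sum = 3.065760; P₂ = 3.065760 / 11 = 0.279.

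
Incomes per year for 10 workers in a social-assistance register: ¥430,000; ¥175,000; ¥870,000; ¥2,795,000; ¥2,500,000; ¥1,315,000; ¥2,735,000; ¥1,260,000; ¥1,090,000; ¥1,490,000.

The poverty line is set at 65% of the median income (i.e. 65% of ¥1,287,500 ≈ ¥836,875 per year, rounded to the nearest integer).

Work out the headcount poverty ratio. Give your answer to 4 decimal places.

2 of the 10 workers have income below ¥836,875.
H = 2/10 = 0.2000.

0.2000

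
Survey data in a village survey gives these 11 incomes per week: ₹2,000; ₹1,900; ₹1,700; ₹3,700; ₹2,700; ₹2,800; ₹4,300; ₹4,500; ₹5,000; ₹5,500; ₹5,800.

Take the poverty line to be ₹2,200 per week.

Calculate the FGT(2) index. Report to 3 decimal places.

Below z: ₹1,700, ₹1,900, ₹2,000 (q = 3 of N = 11).
Shortfall ratios: (2200−1700)/2200 = 0.2273; (2200−1900)/2200 = 0.1364; (2200−2000)/2200 = 0.0909.
Squared: 0.0517; 0.0186; 0.0083.
Sum = 0.078512; P₂ = 0.078512 / 11 = 0.007.

0.007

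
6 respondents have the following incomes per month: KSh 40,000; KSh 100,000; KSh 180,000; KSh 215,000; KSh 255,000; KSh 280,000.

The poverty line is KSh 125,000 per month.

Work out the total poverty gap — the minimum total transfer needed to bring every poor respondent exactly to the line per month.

KSh 110,000

Poor units: KSh 40,000, KSh 100,000 (q = 2 of N = 6).
Individual gaps: 125000−40000 = 85000; 125000−100000 = 25000.
Aggregate gap = KSh 110,000.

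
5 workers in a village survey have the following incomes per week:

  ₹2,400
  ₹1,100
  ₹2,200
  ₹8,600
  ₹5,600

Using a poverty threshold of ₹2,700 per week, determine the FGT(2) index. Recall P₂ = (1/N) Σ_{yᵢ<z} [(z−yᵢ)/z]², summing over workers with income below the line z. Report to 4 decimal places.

0.0796

Poor units: ₹1,100, ₹2,200, ₹2,400 (q = 3 of N = 5).
Shortfall ratios: (2700−1100)/2700 = 0.5926; (2700−2200)/2700 = 0.1852; (2700−2400)/2700 = 0.1111.
Squared: 0.3512; 0.0343; 0.0123.
Sum = 0.397805; P₂ = 0.397805 / 5 = 0.0796.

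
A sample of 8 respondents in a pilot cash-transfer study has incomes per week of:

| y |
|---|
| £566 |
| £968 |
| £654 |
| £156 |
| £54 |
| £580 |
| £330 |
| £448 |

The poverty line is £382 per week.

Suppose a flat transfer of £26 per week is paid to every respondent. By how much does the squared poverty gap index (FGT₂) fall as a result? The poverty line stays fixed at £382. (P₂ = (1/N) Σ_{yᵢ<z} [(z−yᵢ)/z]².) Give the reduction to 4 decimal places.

0.0253

Before: below the line — £54, £156, £330; squared poverty gap index (FGT₂) = 0.138226.
After the £26 transfer: below the line — £80, £182, £356; squared poverty gap index (FGT₂) = 0.112970.
Reduction = 0.138226 − 0.112970 = 0.0253.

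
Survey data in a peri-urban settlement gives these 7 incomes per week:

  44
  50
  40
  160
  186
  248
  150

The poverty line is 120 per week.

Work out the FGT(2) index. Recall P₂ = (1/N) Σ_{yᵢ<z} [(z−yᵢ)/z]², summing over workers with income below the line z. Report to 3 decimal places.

0.169

Below the line: 40, 44, 50 (q = 3 of N = 7).
Normalized shortfalls: (120−40)/120 = 0.6667; (120−44)/120 = 0.6333; (120−50)/120 = 0.5833.
Squared: 0.4444; 0.4011; 0.3403.
Sum = 1.185833; P₂ = 1.185833 / 7 = 0.169.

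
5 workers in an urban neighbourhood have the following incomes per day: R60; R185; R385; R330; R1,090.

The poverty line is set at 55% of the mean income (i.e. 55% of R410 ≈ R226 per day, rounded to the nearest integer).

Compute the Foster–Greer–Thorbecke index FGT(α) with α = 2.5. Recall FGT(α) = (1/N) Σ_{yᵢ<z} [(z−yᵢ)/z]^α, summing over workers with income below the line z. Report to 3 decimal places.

Below z: R60, R185 (q = 2 of N = 5).
Normalized shortfalls: (226−60)/226 = 0.7345; (226−185)/226 = 0.1814.
Raised to α = 2.5: 0.46238; 0.01402.
Sum = 0.476398; FGT(2.5) = 0.476398 / 5 = 0.095.

0.095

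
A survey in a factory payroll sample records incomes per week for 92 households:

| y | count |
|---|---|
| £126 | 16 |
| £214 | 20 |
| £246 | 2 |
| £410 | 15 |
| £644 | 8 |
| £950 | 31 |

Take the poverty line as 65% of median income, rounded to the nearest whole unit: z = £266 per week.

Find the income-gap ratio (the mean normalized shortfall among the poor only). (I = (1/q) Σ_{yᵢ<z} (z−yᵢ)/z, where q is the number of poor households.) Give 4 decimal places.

0.3285

Poor units: 16×£126, 20×£214, 2×£246 (q = 38 of N = 92).
Relative gaps: 0.5263 (×16), 0.1955 (×20), 0.0752 (×2); sum = 12.481203.
The income-gap ratio divides by q (the poor only): 12.481203 / 38 = 0.3285.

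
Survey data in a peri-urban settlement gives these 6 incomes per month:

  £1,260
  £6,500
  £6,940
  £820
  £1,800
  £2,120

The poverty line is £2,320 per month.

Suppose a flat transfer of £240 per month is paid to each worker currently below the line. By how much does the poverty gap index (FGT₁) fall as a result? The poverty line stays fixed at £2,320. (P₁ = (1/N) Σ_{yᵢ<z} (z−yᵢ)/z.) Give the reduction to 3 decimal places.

0.066

Before: below the line — £820, £1,260, £1,800, £2,120; poverty gap index (FGT₁) = 0.23563.
After the £240 transfer: below the line — £1,060, £1,500, £2,040; poverty gap index (FGT₁) = 0.16954.
Reduction = 0.23563 − 0.16954 = 0.066.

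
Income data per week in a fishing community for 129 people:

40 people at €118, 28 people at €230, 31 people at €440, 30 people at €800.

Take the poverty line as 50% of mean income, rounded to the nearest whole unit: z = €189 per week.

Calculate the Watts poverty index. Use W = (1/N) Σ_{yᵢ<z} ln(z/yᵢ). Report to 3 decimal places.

0.146

Incomes under z: 40×€118 (q = 40 of N = 129).
Log shortfalls: ln(189/118) = 0.4711 (×40).
W = 18.842496 / 129 = 0.146.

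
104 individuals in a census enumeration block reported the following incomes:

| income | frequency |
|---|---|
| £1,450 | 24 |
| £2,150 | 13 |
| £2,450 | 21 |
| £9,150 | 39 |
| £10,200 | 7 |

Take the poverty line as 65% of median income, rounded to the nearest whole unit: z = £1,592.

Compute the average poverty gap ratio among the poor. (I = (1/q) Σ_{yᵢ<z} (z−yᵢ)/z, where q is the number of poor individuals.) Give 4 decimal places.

Incomes under z: 24×£1,450 (q = 24 of N = 104).
Relative gaps: 0.0892 (×24); sum = 2.140704.
The income-gap ratio divides by q (the poor only): 2.140704 / 24 = 0.0892.

0.0892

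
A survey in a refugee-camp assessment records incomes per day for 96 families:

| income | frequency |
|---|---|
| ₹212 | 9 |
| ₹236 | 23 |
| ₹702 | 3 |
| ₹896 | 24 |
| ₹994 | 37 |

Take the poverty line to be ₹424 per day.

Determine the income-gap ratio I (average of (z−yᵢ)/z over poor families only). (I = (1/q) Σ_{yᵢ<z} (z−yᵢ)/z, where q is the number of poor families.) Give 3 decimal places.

Below z: 9×₹212, 23×₹236 (q = 32 of N = 96).
Shortfall ratios (z−y)/z: 0.5000 (×9), 0.4434 (×23); sum = 14.698113.
I averages over the q = 32 poor units only: 14.698113 / 32 = 0.459.

0.459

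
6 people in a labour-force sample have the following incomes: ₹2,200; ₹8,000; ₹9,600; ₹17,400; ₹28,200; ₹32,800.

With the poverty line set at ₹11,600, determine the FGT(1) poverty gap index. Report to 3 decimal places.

0.216

Below z: ₹2,200, ₹8,000, ₹9,600 (q = 3 of N = 6).
Gap ratios (z−y)/z: (11600−2200)/11600 = 0.8103; (11600−8000)/11600 = 0.3103; (11600−9600)/11600 = 0.1724.
Sum of shortfalls = 1.293103; P₁ averages over all N: 1.293103 / 6 = 0.216.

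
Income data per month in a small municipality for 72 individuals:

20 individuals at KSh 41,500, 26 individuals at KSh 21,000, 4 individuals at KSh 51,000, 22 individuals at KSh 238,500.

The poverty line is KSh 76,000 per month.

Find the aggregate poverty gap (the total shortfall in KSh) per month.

KSh 2,220,000

Poor units: 26×KSh 21,000, 20×KSh 41,500, 4×KSh 51,000 (q = 50 of N = 72).
Individual gaps: 26×(76000−21000) = 1430000; 20×(76000−41500) = 690000; 4×(76000−51000) = 100000.
Aggregate gap = KSh 2,220,000.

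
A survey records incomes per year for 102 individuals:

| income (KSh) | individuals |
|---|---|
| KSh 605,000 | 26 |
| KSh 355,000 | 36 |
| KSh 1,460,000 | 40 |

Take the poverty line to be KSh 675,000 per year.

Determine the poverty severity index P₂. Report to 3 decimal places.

0.082

Poor units: 36×KSh 355,000, 26×KSh 605,000 (q = 62 of N = 102).
Shortfall ratios: (675000−355000)/675000 = 0.4741 (×36); (675000−605000)/675000 = 0.1037 (×26).
Squared: 0.2247 (×36); 0.0108 (×26).
Sum = 8.370480; P₂ = 8.370480 / 102 = 0.082.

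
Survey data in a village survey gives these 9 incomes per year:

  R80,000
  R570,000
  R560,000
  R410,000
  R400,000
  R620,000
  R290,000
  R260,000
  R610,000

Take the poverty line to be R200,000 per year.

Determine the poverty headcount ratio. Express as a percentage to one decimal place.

1 of the 9 respondents have income below R200,000.
H = 1/9 = 11.1%.

11.1%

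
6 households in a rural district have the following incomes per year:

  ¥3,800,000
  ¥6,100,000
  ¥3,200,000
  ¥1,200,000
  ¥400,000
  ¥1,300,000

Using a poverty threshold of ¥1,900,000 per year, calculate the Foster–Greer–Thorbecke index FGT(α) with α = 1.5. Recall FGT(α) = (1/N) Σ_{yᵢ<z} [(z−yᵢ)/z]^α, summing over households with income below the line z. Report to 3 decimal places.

Below z: ¥400,000, ¥1,200,000, ¥1,300,000 (q = 3 of N = 6).
Gap ratios (z−y)/z: (1900000−400000)/1900000 = 0.7895; (1900000−1200000)/1900000 = 0.3684; (1900000−1300000)/1900000 = 0.3158.
Raised to α = 1.5: 0.70147; 0.22362; 0.17746.
Sum = 1.102547; FGT(1.5) = 1.102547 / 6 = 0.184.

0.184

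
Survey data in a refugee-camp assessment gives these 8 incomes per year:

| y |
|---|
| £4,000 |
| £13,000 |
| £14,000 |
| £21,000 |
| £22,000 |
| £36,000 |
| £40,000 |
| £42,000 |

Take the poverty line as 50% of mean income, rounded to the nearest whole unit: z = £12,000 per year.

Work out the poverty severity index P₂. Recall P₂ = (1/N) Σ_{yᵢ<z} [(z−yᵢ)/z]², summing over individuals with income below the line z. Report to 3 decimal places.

0.056

Below the line: £4,000 (q = 1 of N = 8).
Normalized shortfalls: (12000−4000)/12000 = 0.6667.
Squared: 0.4444.
Sum = 0.444444; P₂ = 0.444444 / 8 = 0.056.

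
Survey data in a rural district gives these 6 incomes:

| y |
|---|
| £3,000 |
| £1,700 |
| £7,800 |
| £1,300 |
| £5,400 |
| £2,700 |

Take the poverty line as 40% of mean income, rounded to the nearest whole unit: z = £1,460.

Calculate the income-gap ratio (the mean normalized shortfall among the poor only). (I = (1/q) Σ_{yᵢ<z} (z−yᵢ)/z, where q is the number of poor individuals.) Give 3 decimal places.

0.110

Below the line: £1,300 (q = 1 of N = 6).
Relative gaps: 0.1096; sum = 0.109589.
I averages over the q = 1 poor units only: 0.109589 / 1 = 0.110.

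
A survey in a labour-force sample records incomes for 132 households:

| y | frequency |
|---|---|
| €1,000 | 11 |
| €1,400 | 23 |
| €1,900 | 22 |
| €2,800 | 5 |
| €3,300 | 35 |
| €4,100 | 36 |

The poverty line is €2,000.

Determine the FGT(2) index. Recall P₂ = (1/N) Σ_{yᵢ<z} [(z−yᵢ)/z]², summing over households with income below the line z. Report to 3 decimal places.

Below the line: 11×€1,000, 23×€1,400, 22×€1,900 (q = 56 of N = 132).
Gap ratios (z−y)/z: (2000−1000)/2000 = 0.5000 (×11); (2000−1400)/2000 = 0.3000 (×23); (2000−1900)/2000 = 0.0500 (×22).
Squared: 0.2500 (×11); 0.0900 (×23); 0.0025 (×22).
Sum = 4.875000; P₂ = 4.875000 / 132 = 0.037.

0.037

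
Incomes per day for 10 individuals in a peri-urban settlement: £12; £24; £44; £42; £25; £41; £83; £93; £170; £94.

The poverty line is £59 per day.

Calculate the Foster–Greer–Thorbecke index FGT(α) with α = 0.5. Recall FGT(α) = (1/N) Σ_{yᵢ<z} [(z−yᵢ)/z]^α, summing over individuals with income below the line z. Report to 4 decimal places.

Poor units: £12, £24, £25, £41, £42, £44 (q = 6 of N = 10).
Relative gaps: (59−12)/59 = 0.7966; (59−24)/59 = 0.5932; (59−25)/59 = 0.5763; (59−41)/59 = 0.3051; (59−42)/59 = 0.2881; (59−44)/59 = 0.2542.
Raised to α = 0.5: 0.89253; 0.77021; 0.75913; 0.55234; 0.53678; 0.50422.
Sum = 4.015210; FGT(0.5) = 4.015210 / 10 = 0.4015.

0.4015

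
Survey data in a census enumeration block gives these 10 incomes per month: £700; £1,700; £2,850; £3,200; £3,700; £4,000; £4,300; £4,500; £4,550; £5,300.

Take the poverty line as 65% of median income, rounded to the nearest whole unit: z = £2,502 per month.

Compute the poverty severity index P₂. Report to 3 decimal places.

Poor units: £700, £1,700 (q = 2 of N = 10).
Normalized shortfalls: (2502−700)/2502 = 0.7202; (2502−1700)/2502 = 0.3205.
Squared: 0.5187; 0.1027.
Sum = 0.621471; P₂ = 0.621471 / 10 = 0.062.

0.062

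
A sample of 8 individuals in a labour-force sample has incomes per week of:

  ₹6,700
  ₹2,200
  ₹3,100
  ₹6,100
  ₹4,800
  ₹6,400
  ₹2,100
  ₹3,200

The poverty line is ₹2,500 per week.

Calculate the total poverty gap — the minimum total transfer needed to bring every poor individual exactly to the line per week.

₹700

Below the line: ₹2,100, ₹2,200 (q = 2 of N = 8).
Individual gaps: 2500−2100 = 400; 2500−2200 = 300.
Aggregate gap = ₹700.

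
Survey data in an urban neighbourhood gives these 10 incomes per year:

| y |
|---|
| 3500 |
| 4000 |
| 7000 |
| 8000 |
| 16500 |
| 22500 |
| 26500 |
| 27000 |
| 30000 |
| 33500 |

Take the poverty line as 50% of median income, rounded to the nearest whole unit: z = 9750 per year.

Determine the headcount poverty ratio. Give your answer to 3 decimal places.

4 of the 10 people have income below 9750.
H = 4/10 = 0.400.

0.400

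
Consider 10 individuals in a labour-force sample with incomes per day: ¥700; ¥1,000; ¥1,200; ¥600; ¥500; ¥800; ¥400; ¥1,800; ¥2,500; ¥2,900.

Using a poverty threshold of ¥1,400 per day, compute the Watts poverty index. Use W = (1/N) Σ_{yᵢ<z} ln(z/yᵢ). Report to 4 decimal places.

0.4873

Below the line: ¥400, ¥500, ¥600, ¥700, ¥800, ¥1,000, ¥1,200 (q = 7 of N = 10).
Log shortfalls: ln(1400/400) = 1.2528; ln(1400/500) = 1.0296; ln(1400/600) = 0.8473; ln(1400/700) = 0.6931; ln(1400/800) = 0.5596; ln(1400/1000) = 0.3365; ln(1400/1200) = 0.1542.
W = 4.873066 / 10 = 0.4873.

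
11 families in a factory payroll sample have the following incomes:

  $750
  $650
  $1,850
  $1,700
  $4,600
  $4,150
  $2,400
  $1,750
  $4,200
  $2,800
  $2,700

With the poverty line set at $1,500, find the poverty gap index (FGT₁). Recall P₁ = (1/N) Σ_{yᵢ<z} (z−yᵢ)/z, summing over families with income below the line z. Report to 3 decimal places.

Incomes under z: $650, $750 (q = 2 of N = 11).
Normalized shortfalls: (1500−650)/1500 = 0.5667; (1500−750)/1500 = 0.5000.
Sum of shortfalls = 1.066667; P₁ averages over all N: 1.066667 / 11 = 0.097.

0.097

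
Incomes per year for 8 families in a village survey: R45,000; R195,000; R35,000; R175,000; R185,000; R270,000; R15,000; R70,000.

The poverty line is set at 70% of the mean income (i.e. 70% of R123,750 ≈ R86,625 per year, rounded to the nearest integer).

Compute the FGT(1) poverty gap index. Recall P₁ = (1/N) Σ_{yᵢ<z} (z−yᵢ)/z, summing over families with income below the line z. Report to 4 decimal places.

Below z: R15,000, R35,000, R45,000, R70,000 (q = 4 of N = 8).
Shortfall ratios: (86625−15000)/86625 = 0.8268; (86625−35000)/86625 = 0.5960; (86625−45000)/86625 = 0.4805; (86625−70000)/86625 = 0.1919.
Σ = 2.095238. Dividing by the full population N = 8 gives P₁ = 0.2619.

0.2619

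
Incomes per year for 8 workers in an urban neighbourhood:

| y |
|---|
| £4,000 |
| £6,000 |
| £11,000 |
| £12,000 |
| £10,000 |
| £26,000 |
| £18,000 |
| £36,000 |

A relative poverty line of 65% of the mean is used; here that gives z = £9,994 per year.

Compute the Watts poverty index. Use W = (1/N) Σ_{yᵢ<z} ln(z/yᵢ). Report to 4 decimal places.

Incomes under z: £4,000, £6,000 (q = 2 of N = 8).
ln(z/y) terms: ln(9994/4000) = 0.9157; ln(9994/6000) = 0.5102.
W = 1.425916 / 8 = 0.1782.

0.1782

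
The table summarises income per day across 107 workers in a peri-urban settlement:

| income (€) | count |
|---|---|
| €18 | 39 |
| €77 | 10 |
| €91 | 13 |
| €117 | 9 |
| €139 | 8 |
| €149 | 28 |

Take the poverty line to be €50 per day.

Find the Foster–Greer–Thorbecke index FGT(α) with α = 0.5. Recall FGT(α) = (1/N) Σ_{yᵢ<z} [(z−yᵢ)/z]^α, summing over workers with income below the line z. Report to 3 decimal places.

Below the line: 39×€18 (q = 39 of N = 107).
Relative gaps: (50−18)/50 = 0.6400 (×39).
Raised to α = 0.5: 0.80000 (×39).
Sum = 31.200000; FGT(0.5) = 31.200000 / 107 = 0.292.

0.292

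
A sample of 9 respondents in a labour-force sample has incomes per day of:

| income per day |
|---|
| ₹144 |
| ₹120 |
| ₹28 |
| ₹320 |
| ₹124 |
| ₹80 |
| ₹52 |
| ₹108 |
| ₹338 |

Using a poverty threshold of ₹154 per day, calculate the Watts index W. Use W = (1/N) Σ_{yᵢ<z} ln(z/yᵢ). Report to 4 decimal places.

0.4815

Below z: ₹28, ₹52, ₹80, ₹108, ₹120, ₹124, ₹144 (q = 7 of N = 9).
Log shortfalls: ln(154/28) = 1.7047; ln(154/52) = 1.0857; ln(154/80) = 0.6549; ln(154/108) = 0.3548; ln(154/120) = 0.2495; ln(154/124) = 0.2167; ln(154/144) = 0.0671.
W = 4.333476 / 9 = 0.4815.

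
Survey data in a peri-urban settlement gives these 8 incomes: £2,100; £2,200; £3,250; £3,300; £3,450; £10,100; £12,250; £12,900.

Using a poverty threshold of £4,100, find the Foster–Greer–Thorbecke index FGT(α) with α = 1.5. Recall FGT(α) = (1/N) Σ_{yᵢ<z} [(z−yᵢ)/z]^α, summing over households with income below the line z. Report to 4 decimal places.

Poor units: £2,100, £2,200, £3,250, £3,300, £3,450 (q = 5 of N = 8).
Shortfall ratios: (4100−2100)/4100 = 0.4878; (4100−2200)/4100 = 0.4634; (4100−3250)/4100 = 0.2073; (4100−3300)/4100 = 0.1951; (4100−3450)/4100 = 0.1585.
Raised to α = 1.5: 0.34070; 0.31547; 0.09440; 0.08619; 0.06312.
Sum = 0.899875; FGT(1.5) = 0.899875 / 8 = 0.1125.

0.1125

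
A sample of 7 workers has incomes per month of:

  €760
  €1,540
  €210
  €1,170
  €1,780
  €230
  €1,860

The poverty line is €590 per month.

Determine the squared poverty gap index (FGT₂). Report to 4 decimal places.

Below z: €210, €230 (q = 2 of N = 7).
Normalized shortfalls: (590−210)/590 = 0.6441; (590−230)/590 = 0.6102.
Squared: 0.4148; 0.3723.
Sum = 0.787130; P₂ = 0.787130 / 7 = 0.1124.

0.1124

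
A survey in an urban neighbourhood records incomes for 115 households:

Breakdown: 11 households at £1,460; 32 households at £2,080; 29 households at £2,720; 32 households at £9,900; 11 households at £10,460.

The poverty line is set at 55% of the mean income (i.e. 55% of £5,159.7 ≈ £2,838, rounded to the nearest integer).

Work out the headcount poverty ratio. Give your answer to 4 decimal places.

0.6261

72 of the 115 households have income below £2,838.
H = 72/115 = 0.6261.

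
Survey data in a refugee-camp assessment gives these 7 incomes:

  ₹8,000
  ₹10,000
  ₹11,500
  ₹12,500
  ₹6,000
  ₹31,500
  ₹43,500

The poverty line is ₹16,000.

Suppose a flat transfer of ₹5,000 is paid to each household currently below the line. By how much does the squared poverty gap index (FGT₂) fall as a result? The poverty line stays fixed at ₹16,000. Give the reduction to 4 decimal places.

0.1102

Before: below the line — ₹6,000, ₹8,000, ₹10,000, ₹11,500, ₹12,500; squared poverty gap index (FGT₂) = 0.129743.
After the ₹5,000 transfer: below the line — ₹11,000, ₹13,000, ₹15,000; squared poverty gap index (FGT₂) = 0.019531.
Reduction = 0.129743 − 0.019531 = 0.1102.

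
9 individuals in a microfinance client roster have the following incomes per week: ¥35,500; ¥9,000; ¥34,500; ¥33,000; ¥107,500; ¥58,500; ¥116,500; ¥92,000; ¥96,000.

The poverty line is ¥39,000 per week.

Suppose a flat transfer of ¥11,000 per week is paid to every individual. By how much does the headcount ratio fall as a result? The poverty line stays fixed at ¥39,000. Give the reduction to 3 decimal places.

0.333

Before: below the line — ¥9,000, ¥33,000, ¥34,500, ¥35,500; headcount ratio = 0.44444.
After the ¥11,000 transfer: below the line — ¥20,000; headcount ratio = 0.11111.
Reduction = 0.44444 − 0.11111 = 0.333.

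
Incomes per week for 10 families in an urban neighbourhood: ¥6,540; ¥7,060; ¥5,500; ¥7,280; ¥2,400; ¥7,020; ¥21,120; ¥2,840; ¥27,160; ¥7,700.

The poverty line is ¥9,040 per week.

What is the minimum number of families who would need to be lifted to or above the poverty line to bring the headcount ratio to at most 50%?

3

8 of the 10 families are poor, so H = 8/10 = 0.800.
A headcount ratio of at most 50% allows at most ⌊0.50 × 10⌋ = 5 poor families.
So at least 8 − 5 = 3 must be lifted.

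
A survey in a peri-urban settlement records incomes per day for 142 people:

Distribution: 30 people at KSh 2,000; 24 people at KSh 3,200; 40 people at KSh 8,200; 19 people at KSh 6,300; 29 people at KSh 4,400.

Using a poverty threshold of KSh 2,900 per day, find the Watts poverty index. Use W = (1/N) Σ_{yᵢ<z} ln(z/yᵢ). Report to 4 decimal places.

0.0785

Poor units: 30×KSh 2,000 (q = 30 of N = 142).
Log gaps: ln(2900/2000) = 0.3716 (×30).
W = 11.146907 / 142 = 0.0785.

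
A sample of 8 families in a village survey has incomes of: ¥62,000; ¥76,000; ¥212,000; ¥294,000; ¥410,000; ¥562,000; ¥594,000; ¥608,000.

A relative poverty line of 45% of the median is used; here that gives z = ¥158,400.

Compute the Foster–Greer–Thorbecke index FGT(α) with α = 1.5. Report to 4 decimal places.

Below the line: ¥62,000, ¥76,000 (q = 2 of N = 8).
Gap ratios (z−y)/z: (158400−62000)/158400 = 0.6086; (158400−76000)/158400 = 0.5202.
Raised to α = 1.5: 0.47477; 0.37520.
Sum = 0.849965; FGT(1.5) = 0.849965 / 8 = 0.1062.

0.1062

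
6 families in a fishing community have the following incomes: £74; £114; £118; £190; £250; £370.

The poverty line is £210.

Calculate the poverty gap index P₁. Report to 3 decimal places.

Below z: £74, £114, £118, £190 (q = 4 of N = 6).
Relative gaps: (210−74)/210 = 0.6476; (210−114)/210 = 0.4571; (210−118)/210 = 0.4381; (210−190)/210 = 0.0952.
Sum of shortfalls = 1.638095; P₁ averages over all N: 1.638095 / 6 = 0.273.

0.273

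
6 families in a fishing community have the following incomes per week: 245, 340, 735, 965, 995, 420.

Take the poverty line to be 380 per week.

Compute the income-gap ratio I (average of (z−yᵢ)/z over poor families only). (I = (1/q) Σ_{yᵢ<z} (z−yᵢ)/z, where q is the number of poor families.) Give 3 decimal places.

0.230

Poor units: 245, 340 (q = 2 of N = 6).
Shortfall ratios (z−y)/z: 0.3553, 0.1053; sum = 0.460526.
I averages over the q = 2 poor units only: 0.460526 / 2 = 0.230.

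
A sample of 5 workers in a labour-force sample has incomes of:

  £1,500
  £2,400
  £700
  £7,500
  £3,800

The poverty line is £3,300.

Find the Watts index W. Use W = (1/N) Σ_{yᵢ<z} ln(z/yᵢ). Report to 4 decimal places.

0.5315

Below the line: £700, £1,500, £2,400 (q = 3 of N = 5).
ln(z/y) terms: ln(3300/700) = 1.5506; ln(3300/1500) = 0.7885; ln(3300/2400) = 0.3185.
W = 2.657509 / 5 = 0.5315.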